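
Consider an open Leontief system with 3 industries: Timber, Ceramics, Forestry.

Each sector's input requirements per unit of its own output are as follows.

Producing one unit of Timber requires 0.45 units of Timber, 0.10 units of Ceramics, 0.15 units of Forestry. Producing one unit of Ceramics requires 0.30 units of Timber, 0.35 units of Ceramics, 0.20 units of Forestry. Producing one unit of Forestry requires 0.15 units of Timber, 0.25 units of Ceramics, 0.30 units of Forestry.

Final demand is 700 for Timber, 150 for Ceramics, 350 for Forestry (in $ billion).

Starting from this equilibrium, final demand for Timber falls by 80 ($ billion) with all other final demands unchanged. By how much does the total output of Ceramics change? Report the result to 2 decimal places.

I − A =
  [   0.55    -0.30    -0.15]
  [  -0.10     0.65    -0.25]
  [  -0.15    -0.20     0.70]
Cofactors of I−A, C_ij = (−1)^(i+j)·(minor ij) (rows/columns in the sector order above):
  C_11 = (0.65)(0.70) − (-0.25)(-0.20) = 0.4050
  C_12 = −[(-0.10)(0.70) − (-0.25)(-0.15)] = 0.1075
  C_13 = (-0.10)(-0.20) − (0.65)(-0.15) = 0.1175
  C_21 = −[(-0.30)(0.70) − (-0.15)(-0.20)] = 0.2400
  C_22 = (0.55)(0.70) − (-0.15)(-0.15) = 0.3625
  C_23 = −[(0.55)(-0.20) − (-0.30)(-0.15)] = 0.1550
  C_31 = (-0.30)(-0.25) − (-0.15)(0.65) = 0.1725
  C_32 = −[(0.55)(-0.25) − (-0.15)(-0.10)] = 0.1525
  C_33 = (0.55)(0.65) − (-0.30)(-0.10) = 0.3275
det(I−A) = Σ_j (I−A)_1j·C_1j = (0.55)(0.4050) + (-0.30)(0.1075) + (-0.15)(0.1175) = 0.172875
adj(I−A) = Cᵀ =
  [ 0.4050   0.2400   0.1725]
  [ 0.1075   0.3625   0.1525]
  [ 0.1175   0.1550   0.3275]
(I − A)⁻¹ = adj(I−A) / det(I−A) ≈
  [   2.3427     1.3883     0.9978]
  [   0.6218     2.0969     0.8821]
  [   0.6797     0.8966     1.8944]
Δx = (I − A)⁻¹ Δd with Δd having -80 in the Timber component and 0 elsewhere.
So Δx_C = L_CT · (-80), where L_CT = adj(I−A)_CT / det(I−A) = 0.1075 / 0.172875.
Δx_C = 0.1075 × (-80) / 0.172875 = -8.60 / 0.172875 ≈ -49.75.

Δx_C = -49.75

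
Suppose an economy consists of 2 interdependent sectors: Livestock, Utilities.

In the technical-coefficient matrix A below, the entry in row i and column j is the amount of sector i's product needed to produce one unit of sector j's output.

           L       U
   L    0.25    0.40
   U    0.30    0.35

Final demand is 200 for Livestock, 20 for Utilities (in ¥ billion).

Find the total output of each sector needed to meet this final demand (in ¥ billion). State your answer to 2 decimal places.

x_L = 375.51, x_U = 204.08

I − A =
  [   0.75    -0.40]
  [  -0.30     0.65]
det(I−A) = (0.75)(0.65) − (-0.40)(-0.30) = 0.3675
adj(I−A) = [[0.65, 0.40], [0.30, 0.75]]
(I − A)⁻¹ = adj(I−A) / det(I−A) ≈
  [   1.7687     1.0884]
  [   0.8163     2.0408]
x = (I − A)⁻¹ d = adj(I−A)·d / det(I−A), with det(I−A) = 0.3675:
  x_L = (0.65·200 + 0.40·20) / 0.3675 = 138.00 / 0.3675 ≈ 375.51
  x_U = (0.30·200 + 0.75·20) / 0.3675 = 75.00 / 0.3675 ≈ 204.08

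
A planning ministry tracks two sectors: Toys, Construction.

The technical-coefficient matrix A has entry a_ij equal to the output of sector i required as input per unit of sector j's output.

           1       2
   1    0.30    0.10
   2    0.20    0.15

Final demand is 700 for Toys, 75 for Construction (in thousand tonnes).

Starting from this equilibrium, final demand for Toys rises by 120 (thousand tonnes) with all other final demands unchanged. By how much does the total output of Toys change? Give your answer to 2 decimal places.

Δx_1 = 177.39

I − A =
  [   0.70    -0.10]
  [  -0.20     0.85]
det(I−A) = (0.70)(0.85) − (-0.10)(-0.20) = 0.5750
adj(I−A) = [[0.85, 0.10], [0.20, 0.70]]
(I − A)⁻¹ = adj(I−A) / det(I−A) ≈
  [   1.4783     0.1739]
  [   0.3478     1.2174]
Δx = (I − A)⁻¹ Δd with Δd having +120 in the Toys component and 0 elsewhere.
So Δx_1 = L_11 · (+120), where L_11 = adj(I−A)_11 / det(I−A) = 0.85 / 0.5750.
Δx_1 = 0.85 × (+120) / 0.5750 = 102.00 / 0.5750 ≈ 177.39.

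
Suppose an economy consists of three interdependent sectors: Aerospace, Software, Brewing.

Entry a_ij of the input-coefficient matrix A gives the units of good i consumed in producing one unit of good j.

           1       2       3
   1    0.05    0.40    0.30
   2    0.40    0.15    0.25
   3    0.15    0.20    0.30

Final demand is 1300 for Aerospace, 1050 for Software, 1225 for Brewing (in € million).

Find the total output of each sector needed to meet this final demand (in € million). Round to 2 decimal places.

I − A =
  [   0.95    -0.40    -0.30]
  [  -0.40     0.85    -0.25]
  [  -0.15    -0.20     0.70]
Cofactors of I−A, C_ij = (−1)^(i+j)·(minor ij) (rows/columns in the sector order above):
  C_11 = (0.85)(0.70) − (-0.25)(-0.20) = 0.5450
  C_12 = −[(-0.40)(0.70) − (-0.25)(-0.15)] = 0.3175
  C_13 = (-0.40)(-0.20) − (0.85)(-0.15) = 0.2075
  C_21 = −[(-0.40)(0.70) − (-0.30)(-0.20)] = 0.3400
  C_22 = (0.95)(0.70) − (-0.30)(-0.15) = 0.6200
  C_23 = −[(0.95)(-0.20) − (-0.40)(-0.15)] = 0.2500
  C_31 = (-0.40)(-0.25) − (-0.30)(0.85) = 0.3550
  C_32 = −[(0.95)(-0.25) − (-0.30)(-0.40)] = 0.3575
  C_33 = (0.95)(0.85) − (-0.40)(-0.40) = 0.6475
det(I−A) = Σ_j (I−A)_1j·C_1j = (0.95)(0.5450) + (-0.40)(0.3175) + (-0.30)(0.2075) = 0.3285
adj(I−A) = Cᵀ =
  [ 0.5450   0.3400   0.3550]
  [ 0.3175   0.6200   0.3575]
  [ 0.2075   0.2500   0.6475]
(I − A)⁻¹ = adj(I−A) / det(I−A) ≈
  [   1.6591     1.0350     1.0807]
  [   0.9665     1.8874     1.0883]
  [   0.6317     0.7610     1.9711]
x = (I − A)⁻¹ d = adj(I−A)·d / det(I−A), with det(I−A) = 0.3285:
  x_1 = (0.5450·1300 + 0.3400·1050 + 0.3550·1225) / 0.3285 = 1500.375 / 0.3285 ≈ 4567.35
  x_2 = (0.3175·1300 + 0.6200·1050 + 0.3575·1225) / 0.3285 = 1501.6875 / 0.3285 ≈ 4571.35
  x_3 = (0.2075·1300 + 0.2500·1050 + 0.6475·1225) / 0.3285 = 1325.4375 / 0.3285 ≈ 4034.82

x_1 = 4567.35, x_2 = 4571.35, x_3 = 4034.82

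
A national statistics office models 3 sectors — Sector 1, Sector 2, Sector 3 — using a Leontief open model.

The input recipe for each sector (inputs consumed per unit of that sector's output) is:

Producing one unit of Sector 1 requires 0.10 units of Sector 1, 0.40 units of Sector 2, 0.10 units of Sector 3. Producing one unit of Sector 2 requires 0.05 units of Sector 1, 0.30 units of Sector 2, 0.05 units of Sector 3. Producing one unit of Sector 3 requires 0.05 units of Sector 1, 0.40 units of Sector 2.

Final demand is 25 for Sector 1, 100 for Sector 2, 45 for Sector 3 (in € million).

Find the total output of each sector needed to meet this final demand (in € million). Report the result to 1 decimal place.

I − A =
  [   0.90    -0.05    -0.05]
  [  -0.40     0.70    -0.40]
  [  -0.10    -0.05     1.00]
Cofactors of I−A, C_ij = (−1)^(i+j)·(minor ij) (rows/columns in the sector order above):
  C_11 = (0.70)(1.00) − (-0.40)(-0.05) = 0.6800
  C_12 = −[(-0.40)(1.00) − (-0.40)(-0.10)] = 0.4400
  C_13 = (-0.40)(-0.05) − (0.70)(-0.10) = 0.0900
  C_21 = −[(-0.05)(1.00) − (-0.05)(-0.05)] = 0.0525
  C_22 = (0.90)(1.00) − (-0.05)(-0.10) = 0.8950
  C_23 = −[(0.90)(-0.05) − (-0.05)(-0.10)] = 0.0500
  C_31 = (-0.05)(-0.40) − (-0.05)(0.70) = 0.0550
  C_32 = −[(0.90)(-0.40) − (-0.05)(-0.40)] = 0.3800
  C_33 = (0.90)(0.70) − (-0.05)(-0.40) = 0.6100
det(I−A) = Σ_j (I−A)_1j·C_1j = (0.90)(0.6800) + (-0.05)(0.4400) + (-0.05)(0.0900) = 0.5855
adj(I−A) = Cᵀ =
  [ 0.6800   0.0525   0.0550]
  [ 0.4400   0.8950   0.3800]
  [ 0.0900   0.0500   0.6100]
(I − A)⁻¹ = adj(I−A) / det(I−A) ≈
  [   1.1614     0.0897     0.0939]
  [   0.7515     1.5286     0.6490]
  [   0.1537     0.0854     1.0418]
x = (I − A)⁻¹ d = adj(I−A)·d / det(I−A), with det(I−A) = 0.5855:
  x_1 = (0.6800·25 + 0.0525·100 + 0.0550·45) / 0.5855 = 24.725 / 0.5855 ≈ 42.2
  x_2 = (0.4400·25 + 0.8950·100 + 0.3800·45) / 0.5855 = 117.60 / 0.5855 ≈ 200.9
  x_3 = (0.0900·25 + 0.0500·100 + 0.6100·45) / 0.5855 = 34.70 / 0.5855 ≈ 59.3

x_1 = 42.2, x_2 = 200.9, x_3 = 59.3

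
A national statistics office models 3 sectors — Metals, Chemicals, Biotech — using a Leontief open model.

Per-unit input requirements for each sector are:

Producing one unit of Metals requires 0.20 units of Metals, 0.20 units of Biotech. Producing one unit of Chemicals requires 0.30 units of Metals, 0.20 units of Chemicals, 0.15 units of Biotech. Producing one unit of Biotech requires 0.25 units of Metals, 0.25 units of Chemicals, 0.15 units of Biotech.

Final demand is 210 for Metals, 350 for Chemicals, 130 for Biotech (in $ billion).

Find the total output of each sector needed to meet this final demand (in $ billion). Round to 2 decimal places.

I − A =
  [   0.80    -0.30    -0.25]
  [   0.00     0.80    -0.25]
  [  -0.20    -0.15     0.85]
Cofactors of I−A, C_ij = (−1)^(i+j)·(minor ij) (rows/columns in the sector order above):
  C_11 = (0.80)(0.85) − (-0.25)(-0.15) = 0.6425
  C_12 = −[(0.00)(0.85) − (-0.25)(-0.20)] = 0.0500
  C_13 = (0.00)(-0.15) − (0.80)(-0.20) = 0.1600
  C_21 = −[(-0.30)(0.85) − (-0.25)(-0.15)] = 0.2925
  C_22 = (0.80)(0.85) − (-0.25)(-0.20) = 0.6300
  C_23 = −[(0.80)(-0.15) − (-0.30)(-0.20)] = 0.1800
  C_31 = (-0.30)(-0.25) − (-0.25)(0.80) = 0.2750
  C_32 = −[(0.80)(-0.25) − (-0.25)(0.00)] = 0.2000
  C_33 = (0.80)(0.80) − (-0.30)(0.00) = 0.6400
det(I−A) = Σ_j (I−A)_1j·C_1j = (0.80)(0.6425) + (-0.30)(0.0500) + (-0.25)(0.1600) = 0.4590
adj(I−A) = Cᵀ =
  [ 0.6425   0.2925   0.2750]
  [ 0.0500   0.6300   0.2000]
  [ 0.1600   0.1800   0.6400]
(I − A)⁻¹ = adj(I−A) / det(I−A) ≈
  [   1.3998     0.6373     0.5991]
  [   0.1089     1.3725     0.4357]
  [   0.3486     0.3922     1.3943]
x = (I − A)⁻¹ d = adj(I−A)·d / det(I−A), with det(I−A) = 0.4590:
  x_1 = (0.6425·210 + 0.2925·350 + 0.2750·130) / 0.4590 = 273.05 / 0.4590 ≈ 594.88
  x_2 = (0.0500·210 + 0.6300·350 + 0.2000·130) / 0.4590 = 257.00 / 0.4590 ≈ 559.91
  x_3 = (0.1600·210 + 0.1800·350 + 0.6400·130) / 0.4590 = 179.80 / 0.4590 ≈ 391.72

x_1 = 594.88, x_2 = 559.91, x_3 = 391.72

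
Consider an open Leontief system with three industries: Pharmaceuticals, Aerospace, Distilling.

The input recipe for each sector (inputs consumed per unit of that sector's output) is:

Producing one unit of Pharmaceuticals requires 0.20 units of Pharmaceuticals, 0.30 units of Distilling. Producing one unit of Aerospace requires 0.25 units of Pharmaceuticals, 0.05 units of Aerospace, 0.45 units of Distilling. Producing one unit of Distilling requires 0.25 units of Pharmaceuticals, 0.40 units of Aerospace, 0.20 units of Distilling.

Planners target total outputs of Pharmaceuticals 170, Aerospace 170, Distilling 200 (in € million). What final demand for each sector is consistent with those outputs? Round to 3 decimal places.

I − A =
  [   0.80    -0.25    -0.25]
  [   0.00     0.95    -0.40]
  [  -0.30    -0.45     0.80]
d = (I − A) x:
  d_P = (+0.80)·170 + (-0.25)·170 + (-0.25)·200 = 43.500
  d_A = (+0.00)·170 + (+0.95)·170 + (-0.40)·200 = 81.500
  d_D = (-0.30)·170 + (-0.45)·170 + (+0.80)·200 = 32.500

d_P = 43.500, d_A = 81.500, d_D = 32.500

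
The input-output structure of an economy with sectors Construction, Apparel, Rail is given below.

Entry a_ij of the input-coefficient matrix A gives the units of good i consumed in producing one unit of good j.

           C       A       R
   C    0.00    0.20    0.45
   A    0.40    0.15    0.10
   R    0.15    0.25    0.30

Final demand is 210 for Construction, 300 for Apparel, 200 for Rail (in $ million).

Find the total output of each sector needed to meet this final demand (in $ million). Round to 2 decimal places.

x_C = 675.31, x_A = 753.01, x_R = 699.36

I − A =
  [   1.00    -0.20    -0.45]
  [  -0.40     0.85    -0.10]
  [  -0.15    -0.25     0.70]
Cofactors of I−A, C_ij = (−1)^(i+j)·(minor ij) (rows/columns in the sector order above):
  C_11 = (0.85)(0.70) − (-0.10)(-0.25) = 0.5700
  C_12 = −[(-0.40)(0.70) − (-0.10)(-0.15)] = 0.2950
  C_13 = (-0.40)(-0.25) − (0.85)(-0.15) = 0.2275
  C_21 = −[(-0.20)(0.70) − (-0.45)(-0.25)] = 0.2525
  C_22 = (1.00)(0.70) − (-0.45)(-0.15) = 0.6325
  C_23 = −[(1.00)(-0.25) − (-0.20)(-0.15)] = 0.2800
  C_31 = (-0.20)(-0.10) − (-0.45)(0.85) = 0.4025
  C_32 = −[(1.00)(-0.10) − (-0.45)(-0.40)] = 0.2800
  C_33 = (1.00)(0.85) − (-0.20)(-0.40) = 0.7700
det(I−A) = Σ_j (I−A)_1j·C_1j = (1.00)(0.5700) + (-0.20)(0.2950) + (-0.45)(0.2275) = 0.408625
adj(I−A) = Cᵀ =
  [ 0.5700   0.2525   0.4025]
  [ 0.2950   0.6325   0.2800]
  [ 0.2275   0.2800   0.7700]
(I − A)⁻¹ = adj(I−A) / det(I−A) ≈
  [   1.3949     0.6179     0.9850]
  [   0.7219     1.5479     0.6852]
  [   0.5567     0.6852     1.8844]
x = (I − A)⁻¹ d = adj(I−A)·d / det(I−A), with det(I−A) = 0.408625:
  x_C = (0.5700·210 + 0.2525·300 + 0.4025·200) / 0.408625 = 275.95 / 0.408625 ≈ 675.31
  x_A = (0.2950·210 + 0.6325·300 + 0.2800·200) / 0.408625 = 307.70 / 0.408625 ≈ 753.01
  x_R = (0.2275·210 + 0.2800·300 + 0.7700·200) / 0.408625 = 285.775 / 0.408625 ≈ 699.36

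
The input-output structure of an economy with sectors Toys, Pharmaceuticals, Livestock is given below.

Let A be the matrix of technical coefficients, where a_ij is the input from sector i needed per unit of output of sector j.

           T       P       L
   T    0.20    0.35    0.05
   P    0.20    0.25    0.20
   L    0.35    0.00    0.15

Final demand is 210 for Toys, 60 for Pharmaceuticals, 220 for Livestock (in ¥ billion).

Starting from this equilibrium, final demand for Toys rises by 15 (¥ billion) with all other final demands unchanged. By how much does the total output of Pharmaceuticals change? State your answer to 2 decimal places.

I − A =
  [   0.80    -0.35    -0.05]
  [  -0.20     0.75    -0.20]
  [  -0.35     0.00     0.85]
Cofactors of I−A, C_ij = (−1)^(i+j)·(minor ij) (rows/columns in the sector order above):
  C_11 = (0.75)(0.85) − (-0.20)(0.00) = 0.6375
  C_12 = −[(-0.20)(0.85) − (-0.20)(-0.35)] = 0.2400
  C_13 = (-0.20)(0.00) − (0.75)(-0.35) = 0.2625
  C_21 = −[(-0.35)(0.85) − (-0.05)(0.00)] = 0.2975
  C_22 = (0.80)(0.85) − (-0.05)(-0.35) = 0.6625
  C_23 = −[(0.80)(0.00) − (-0.35)(-0.35)] = 0.1225
  C_31 = (-0.35)(-0.20) − (-0.05)(0.75) = 0.1075
  C_32 = −[(0.80)(-0.20) − (-0.05)(-0.20)] = 0.1700
  C_33 = (0.80)(0.75) − (-0.35)(-0.20) = 0.5300
det(I−A) = Σ_j (I−A)_1j·C_1j = (0.80)(0.6375) + (-0.35)(0.2400) + (-0.05)(0.2625) = 0.412875
adj(I−A) = Cᵀ =
  [ 0.6375   0.2975   0.1075]
  [ 0.2400   0.6625   0.1700]
  [ 0.2625   0.1225   0.5300]
(I − A)⁻¹ = adj(I−A) / det(I−A) ≈
  [   1.5441     0.7206     0.2604]
  [   0.5813     1.6046     0.4117]
  [   0.6358     0.2967     1.2837]
Δx = (I − A)⁻¹ Δd with Δd having +15 in the Toys component and 0 elsewhere.
So Δx_P = L_PT · (+15), where L_PT = adj(I−A)_PT / det(I−A) = 0.2400 / 0.412875.
Δx_P = 0.2400 × (+15) / 0.412875 = 3.60 / 0.412875 ≈ 8.72.

Δx_P = 8.72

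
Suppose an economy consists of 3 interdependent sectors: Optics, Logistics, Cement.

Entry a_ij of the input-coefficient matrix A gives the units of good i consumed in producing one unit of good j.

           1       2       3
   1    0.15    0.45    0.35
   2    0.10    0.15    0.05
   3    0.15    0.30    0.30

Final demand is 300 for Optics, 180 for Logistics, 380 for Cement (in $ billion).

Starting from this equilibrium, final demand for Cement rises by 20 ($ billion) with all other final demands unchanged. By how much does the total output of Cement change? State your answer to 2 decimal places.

Δx_3 = 33.62

I − A =
  [   0.85    -0.45    -0.35]
  [  -0.10     0.85    -0.05]
  [  -0.15    -0.30     0.70]
Cofactors of I−A, C_ij = (−1)^(i+j)·(minor ij) (rows/columns in the sector order above):
  C_11 = (0.85)(0.70) − (-0.05)(-0.30) = 0.5800
  C_12 = −[(-0.10)(0.70) − (-0.05)(-0.15)] = 0.0775
  C_13 = (-0.10)(-0.30) − (0.85)(-0.15) = 0.1575
  C_21 = −[(-0.45)(0.70) − (-0.35)(-0.30)] = 0.4200
  C_22 = (0.85)(0.70) − (-0.35)(-0.15) = 0.5425
  C_23 = −[(0.85)(-0.30) − (-0.45)(-0.15)] = 0.3225
  C_31 = (-0.45)(-0.05) − (-0.35)(0.85) = 0.3200
  C_32 = −[(0.85)(-0.05) − (-0.35)(-0.10)] = 0.0775
  C_33 = (0.85)(0.85) − (-0.45)(-0.10) = 0.6775
det(I−A) = Σ_j (I−A)_1j·C_1j = (0.85)(0.5800) + (-0.45)(0.0775) + (-0.35)(0.1575) = 0.4030
adj(I−A) = Cᵀ =
  [ 0.5800   0.4200   0.3200]
  [ 0.0775   0.5425   0.0775]
  [ 0.1575   0.3225   0.6775]
(I − A)⁻¹ = adj(I−A) / det(I−A) ≈
  [   1.4392     1.0422     0.7940]
  [   0.1923     1.3462     0.1923]
  [   0.3908     0.8002     1.6811]
Δx = (I − A)⁻¹ Δd with Δd having +20 in the Cement component and 0 elsewhere.
So Δx_3 = L_33 · (+20), where L_33 = adj(I−A)_33 / det(I−A) = 0.6775 / 0.4030.
Δx_3 = 0.6775 × (+20) / 0.4030 = 13.55 / 0.4030 ≈ 33.62.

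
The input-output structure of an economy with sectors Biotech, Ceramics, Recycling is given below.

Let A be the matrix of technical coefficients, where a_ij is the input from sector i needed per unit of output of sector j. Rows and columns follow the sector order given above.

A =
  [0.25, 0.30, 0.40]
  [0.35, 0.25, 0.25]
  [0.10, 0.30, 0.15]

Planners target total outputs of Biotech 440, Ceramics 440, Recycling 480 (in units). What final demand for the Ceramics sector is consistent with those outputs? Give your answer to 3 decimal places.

I − A =
  [   0.75    -0.30    -0.40]
  [  -0.35     0.75    -0.25]
  [  -0.10    -0.30     0.85]
d = (I − A) x:
  d_B = (+0.75)·440 + (-0.30)·440 + (-0.40)·480 = 6.000
  d_C = (-0.35)·440 + (+0.75)·440 + (-0.25)·480 = 56.000
  d_R = (-0.10)·440 + (-0.30)·440 + (+0.85)·480 = 232.000

d_C = 56.000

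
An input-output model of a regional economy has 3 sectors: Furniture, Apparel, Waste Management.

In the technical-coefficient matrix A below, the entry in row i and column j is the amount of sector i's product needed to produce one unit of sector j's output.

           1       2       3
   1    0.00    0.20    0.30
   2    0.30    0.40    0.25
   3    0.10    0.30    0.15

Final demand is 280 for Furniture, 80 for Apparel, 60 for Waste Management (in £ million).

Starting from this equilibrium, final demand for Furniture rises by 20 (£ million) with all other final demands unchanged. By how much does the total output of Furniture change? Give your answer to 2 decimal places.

Δx_1 = 26.05

I − A =
  [   1.00    -0.20    -0.30]
  [  -0.30     0.60    -0.25]
  [  -0.10    -0.30     0.85]
Cofactors of I−A, C_ij = (−1)^(i+j)·(minor ij) (rows/columns in the sector order above):
  C_11 = (0.60)(0.85) − (-0.25)(-0.30) = 0.4350
  C_12 = −[(-0.30)(0.85) − (-0.25)(-0.10)] = 0.2800
  C_13 = (-0.30)(-0.30) − (0.60)(-0.10) = 0.1500
  C_21 = −[(-0.20)(0.85) − (-0.30)(-0.30)] = 0.2600
  C_22 = (1.00)(0.85) − (-0.30)(-0.10) = 0.8200
  C_23 = −[(1.00)(-0.30) − (-0.20)(-0.10)] = 0.3200
  C_31 = (-0.20)(-0.25) − (-0.30)(0.60) = 0.2300
  C_32 = −[(1.00)(-0.25) − (-0.30)(-0.30)] = 0.3400
  C_33 = (1.00)(0.60) − (-0.20)(-0.30) = 0.5400
det(I−A) = Σ_j (I−A)_1j·C_1j = (1.00)(0.4350) + (-0.20)(0.2800) + (-0.30)(0.1500) = 0.3340
adj(I−A) = Cᵀ =
  [ 0.4350   0.2600   0.2300]
  [ 0.2800   0.8200   0.3400]
  [ 0.1500   0.3200   0.5400]
(I − A)⁻¹ = adj(I−A) / det(I−A) ≈
  [   1.3024     0.7784     0.6886]
  [   0.8383     2.4551     1.0180]
  [   0.4491     0.9581     1.6168]
Δx = (I − A)⁻¹ Δd with Δd having +20 in the Furniture component and 0 elsewhere.
So Δx_1 = L_11 · (+20), where L_11 = adj(I−A)_11 / det(I−A) = 0.4350 / 0.3340.
Δx_1 = 0.4350 × (+20) / 0.3340 = 8.70 / 0.3340 ≈ 26.05.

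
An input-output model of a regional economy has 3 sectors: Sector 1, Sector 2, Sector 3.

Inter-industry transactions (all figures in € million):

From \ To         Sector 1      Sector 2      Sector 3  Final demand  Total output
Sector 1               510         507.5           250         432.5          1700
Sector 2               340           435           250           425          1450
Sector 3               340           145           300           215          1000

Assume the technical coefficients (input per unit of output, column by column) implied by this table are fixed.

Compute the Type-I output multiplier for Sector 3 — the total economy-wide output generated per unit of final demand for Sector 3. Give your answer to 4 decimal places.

Technical coefficients a_ij = z_ij / X_j:
  a_11 = 510/1700 = 0.30, a_21 = 340/1700 = 0.20, a_31 = 340/1700 = 0.20
  a_12 = 507.5/1450 = 0.35, a_22 = 435/1450 = 0.30, a_32 = 145/1450 = 0.10
  a_13 = 250/1000 = 0.25, a_23 = 250/1000 = 0.25, a_33 = 300/1000 = 0.30
I − A =
  [   0.70    -0.35    -0.25]
  [  -0.20     0.70    -0.25]
  [  -0.20    -0.10     0.70]
Cofactors of I−A, C_ij = (−1)^(i+j)·(minor ij) (rows/columns in the sector order above):
  C_11 = (0.70)(0.70) − (-0.25)(-0.10) = 0.4650
  C_12 = −[(-0.20)(0.70) − (-0.25)(-0.20)] = 0.1900
  C_13 = (-0.20)(-0.10) − (0.70)(-0.20) = 0.1600
  C_21 = −[(-0.35)(0.70) − (-0.25)(-0.10)] = 0.2700
  C_22 = (0.70)(0.70) − (-0.25)(-0.20) = 0.4400
  C_23 = −[(0.70)(-0.10) − (-0.35)(-0.20)] = 0.1400
  C_31 = (-0.35)(-0.25) − (-0.25)(0.70) = 0.2625
  C_32 = −[(0.70)(-0.25) − (-0.25)(-0.20)] = 0.2250
  C_33 = (0.70)(0.70) − (-0.35)(-0.20) = 0.4200
det(I−A) = Σ_j (I−A)_1j·C_1j = (0.70)(0.4650) + (-0.35)(0.1900) + (-0.25)(0.1600) = 0.2190
adj(I−A) = Cᵀ =
  [ 0.4650   0.2700   0.2625]
  [ 0.1900   0.4400   0.2250]
  [ 0.1600   0.1400   0.4200]
(I − A)⁻¹ = adj(I−A) / det(I−A) ≈
  [   2.12329     1.23288     1.19863]
  [   0.86758     2.00913     1.02740]
  [   0.73059     0.63927     1.91781]
The output multiplier for sector j is the column-j sum of the Leontief inverse (I − A)⁻¹ = adj(I−A) / det(I−A).
Column 3 of adj(I−A): (0.2625, 0.2250, 0.4200); det(I−A) = 0.2190.
m_3 = (0.2625 + 0.2250 + 0.4200) / 0.2190 = 0.9075 / 0.2190 ≈ 4.1438.

m_3 = 4.1438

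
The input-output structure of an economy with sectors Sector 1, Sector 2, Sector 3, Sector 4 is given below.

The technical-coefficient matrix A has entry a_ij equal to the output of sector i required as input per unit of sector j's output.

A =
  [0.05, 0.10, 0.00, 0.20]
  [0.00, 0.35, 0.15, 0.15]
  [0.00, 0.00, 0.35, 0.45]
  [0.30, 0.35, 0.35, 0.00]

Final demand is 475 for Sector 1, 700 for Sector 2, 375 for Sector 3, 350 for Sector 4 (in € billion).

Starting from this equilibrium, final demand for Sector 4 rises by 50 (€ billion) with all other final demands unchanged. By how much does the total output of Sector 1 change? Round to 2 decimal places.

I − A =
  [   0.95    -0.10     0.00    -0.20]
  [   0.00     0.65    -0.15    -0.15]
  [   0.00     0.00     0.65    -0.45]
  [  -0.30    -0.35    -0.35     1.00]
Compute the cofactors C_ij = (−1)^(i+j)·(3×3 minor ij) of I−A; the adjugate is their transpose:
adj(I−A) = Cᵀ =
  [ 0.262375   0.094750   0.076250   0.101000]
  [ 0.049500   0.428875   0.183375   0.156750]
  [ 0.087750   0.163125   0.524125   0.277875]
  [ 0.126750   0.235625   0.270500   0.401375]
det(I−A) = Σ_j (I−A)_1j·C_1j = (0.95)(0.262375) + (-0.10)(0.049500) + (0.00)(0.087750) + (-0.20)(0.126750) = 0.21895625
(I − A)⁻¹ = adj(I−A) / det(I−A) ≈
  [   1.1983     0.4327     0.3482     0.4613]
  [   0.2261     1.9587     0.8375     0.7159]
  [   0.4008     0.7450     2.3937     1.2691]
  [   0.5789     1.0761     1.2354     1.8331]
Δx = (I − A)⁻¹ Δd with Δd having +50 in the Sector 4 component and 0 elsewhere.
So Δx_1 = L_14 · (+50), where L_14 = adj(I−A)_14 / det(I−A) = 0.101000 / 0.21895625.
Δx_1 = 0.101000 × (+50) / 0.21895625 = 5.05 / 0.21895625 ≈ 23.06.

Δx_1 = 23.06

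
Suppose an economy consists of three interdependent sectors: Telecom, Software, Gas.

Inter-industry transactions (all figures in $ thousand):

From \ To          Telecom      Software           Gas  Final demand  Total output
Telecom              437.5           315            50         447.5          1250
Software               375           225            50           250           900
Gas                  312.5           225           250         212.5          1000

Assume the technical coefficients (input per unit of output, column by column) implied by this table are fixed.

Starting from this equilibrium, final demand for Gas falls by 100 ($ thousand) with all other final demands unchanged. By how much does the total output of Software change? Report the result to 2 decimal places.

Technical coefficients a_ij = z_ij / X_j:
  a_TT = 437.5/1250 = 0.35, a_ST = 375/1250 = 0.30, a_GT = 312.5/1250 = 0.25
  a_TS = 315/900 = 0.35, a_SS = 225/900 = 0.25, a_GS = 225/900 = 0.25
  a_TG = 50/1000 = 0.05, a_SG = 50/1000 = 0.05, a_GG = 250/1000 = 0.25
I − A =
  [   0.65    -0.35    -0.05]
  [  -0.30     0.75    -0.05]
  [  -0.25    -0.25     0.75]
Cofactors of I−A, C_ij = (−1)^(i+j)·(minor ij) (rows/columns in the sector order above):
  C_11 = (0.75)(0.75) − (-0.05)(-0.25) = 0.5500
  C_12 = −[(-0.30)(0.75) − (-0.05)(-0.25)] = 0.2375
  C_13 = (-0.30)(-0.25) − (0.75)(-0.25) = 0.2625
  C_21 = −[(-0.35)(0.75) − (-0.05)(-0.25)] = 0.2750
  C_22 = (0.65)(0.75) − (-0.05)(-0.25) = 0.4750
  C_23 = −[(0.65)(-0.25) − (-0.35)(-0.25)] = 0.2500
  C_31 = (-0.35)(-0.05) − (-0.05)(0.75) = 0.0550
  C_32 = −[(0.65)(-0.05) − (-0.05)(-0.30)] = 0.0475
  C_33 = (0.65)(0.75) − (-0.35)(-0.30) = 0.3825
det(I−A) = Σ_j (I−A)_1j·C_1j = (0.65)(0.5500) + (-0.35)(0.2375) + (-0.05)(0.2625) = 0.26125
adj(I−A) = Cᵀ =
  [ 0.5500   0.2750   0.0550]
  [ 0.2375   0.4750   0.0475]
  [ 0.2625   0.2500   0.3825]
(I − A)⁻¹ = adj(I−A) / det(I−A) ≈
  [   2.1053     1.0526     0.2105]
  [   0.9091     1.8182     0.1818]
  [   1.0048     0.9569     1.4641]
Δx = (I − A)⁻¹ Δd with Δd having -100 in the Gas component and 0 elsewhere.
So Δx_S = L_SG · (-100), where L_SG = adj(I−A)_SG / det(I−A) = 0.0475 / 0.26125.
Δx_S = 0.0475 × (-100) / 0.26125 = -4.75 / 0.26125 ≈ -18.18.

Δx_S = -18.18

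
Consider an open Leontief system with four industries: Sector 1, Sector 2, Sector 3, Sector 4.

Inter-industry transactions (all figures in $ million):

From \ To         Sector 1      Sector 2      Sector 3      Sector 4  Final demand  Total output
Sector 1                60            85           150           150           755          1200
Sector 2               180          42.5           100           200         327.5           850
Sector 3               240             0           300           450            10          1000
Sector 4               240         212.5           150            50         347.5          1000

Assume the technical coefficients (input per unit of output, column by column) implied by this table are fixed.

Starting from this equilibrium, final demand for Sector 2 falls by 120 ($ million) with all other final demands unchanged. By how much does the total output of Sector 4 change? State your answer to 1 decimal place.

Technical coefficients a_ij = z_ij / X_j:
  a_11 = 60/1200 = 0.05, a_21 = 180/1200 = 0.15, a_31 = 240/1200 = 0.20, a_41 = 240/1200 = 0.20
  a_12 = 85/850 = 0.10, a_22 = 42.5/850 = 0.05, a_32 = 0/850 = 0.00, a_42 = 212.5/850 = 0.25
  a_13 = 150/1000 = 0.15, a_23 = 100/1000 = 0.10, a_33 = 300/1000 = 0.30, a_43 = 150/1000 = 0.15
  a_14 = 150/1000 = 0.15, a_24 = 200/1000 = 0.20, a_34 = 450/1000 = 0.45, a_44 = 50/1000 = 0.05
I − A =
  [   0.95    -0.10    -0.15    -0.15]
  [  -0.15     0.95    -0.10    -0.20]
  [  -0.20     0.00     0.70    -0.45]
  [  -0.20    -0.25    -0.15     0.95]
Compute the cofactors C_ij = (−1)^(i+j)·(3×3 minor ij) of I−A; the adjugate is their transpose:
adj(I−A) = Cᵀ =
  [ 0.521375   0.102875   0.165500   0.182375]
  [ 0.151625   0.500125   0.146500   0.198625]
  [ 0.272875   0.142375   0.757500   0.431875]
  [ 0.192750   0.175750   0.193000   0.590750]
det(I−A) = Σ_j (I−A)_1j·C_1j = (0.95)(0.521375) + (-0.10)(0.151625) + (-0.15)(0.272875) + (-0.15)(0.192750) = 0.4103
(I − A)⁻¹ = adj(I−A) / det(I−A) ≈
  [   1.2707     0.2507     0.4034     0.4445]
  [   0.3695     1.2189     0.3571     0.4841]
  [   0.6651     0.3470     1.8462     1.0526]
  [   0.4698     0.4283     0.4704     1.4398]
Δx = (I − A)⁻¹ Δd with Δd having -120 in the Sector 2 component and 0 elsewhere.
So Δx_4 = L_42 · (-120), where L_42 = adj(I−A)_42 / det(I−A) = 0.175750 / 0.4103.
Δx_4 = 0.175750 × (-120) / 0.4103 = -21.09 / 0.4103 ≈ -51.4.

Δx_4 = -51.4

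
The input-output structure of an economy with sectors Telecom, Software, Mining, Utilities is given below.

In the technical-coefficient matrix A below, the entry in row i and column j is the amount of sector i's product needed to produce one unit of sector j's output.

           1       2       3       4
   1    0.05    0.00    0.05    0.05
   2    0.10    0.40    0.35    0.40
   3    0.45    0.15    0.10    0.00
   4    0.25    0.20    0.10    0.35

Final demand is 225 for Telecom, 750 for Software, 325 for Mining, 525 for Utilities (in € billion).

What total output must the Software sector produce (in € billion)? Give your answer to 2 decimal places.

x_2 = 3456.94

I − A =
  [   0.95     0.00    -0.05    -0.05]
  [  -0.10     0.60    -0.35    -0.40]
  [  -0.45    -0.15     0.90     0.00]
  [  -0.25    -0.20    -0.10     0.65]
Compute the cofactors C_ij = (−1)^(i+j)·(3×3 minor ij) of I−A; the adjugate is their transpose:
adj(I−A) = Cᵀ =
  [ 0.238875   0.014625   0.022000   0.027375]
  [ 0.268875   0.527625   0.258500   0.345375]
  [ 0.164250   0.095250   0.286000   0.071250]
  [ 0.199875   0.182625   0.132000   0.448875]
det(I−A) = Σ_j (I−A)_1j·C_1j = (0.95)(0.238875) + (0.00)(0.268875) + (-0.05)(0.164250) + (-0.05)(0.199875) = 0.208725
(I − A)⁻¹ = adj(I−A) / det(I−A) ≈
  [   1.1444     0.0701     0.1054     0.1312]
  [   1.2882     2.5278     1.2385     1.6547]
  [   0.7869     0.4563     1.3702     0.3414]
  [   0.9576     0.8750     0.6324     2.1506]
x = (I − A)⁻¹ d = adj(I−A)·d / det(I−A), with det(I−A) = 0.208725:
  x_1 = (0.238875·225 + 0.014625·750 + 0.022000·325 + 0.027375·525) / 0.208725 = 86.2375 / 0.208725 ≈ 413.16
  x_2 = (0.268875·225 + 0.527625·750 + 0.258500·325 + 0.345375·525) / 0.208725 = 721.55 / 0.208725 ≈ 3456.94
  x_3 = (0.164250·225 + 0.095250·750 + 0.286000·325 + 0.071250·525) / 0.208725 = 238.75 / 0.208725 ≈ 1143.85
  x_4 = (0.199875·225 + 0.182625·750 + 0.132000·325 + 0.448875·525) / 0.208725 = 460.50 / 0.208725 ≈ 2206.25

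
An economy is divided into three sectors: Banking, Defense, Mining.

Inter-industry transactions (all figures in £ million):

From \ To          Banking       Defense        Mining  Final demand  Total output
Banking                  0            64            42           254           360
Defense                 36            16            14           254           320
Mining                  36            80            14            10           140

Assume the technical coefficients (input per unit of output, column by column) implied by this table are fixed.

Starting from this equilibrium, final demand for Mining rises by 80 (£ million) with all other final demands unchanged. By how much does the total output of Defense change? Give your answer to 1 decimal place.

Δx_2 = 13.4

Technical coefficients a_ij = z_ij / X_j:
  a_11 = 0/360 = 0.00, a_21 = 36/360 = 0.10, a_31 = 36/360 = 0.10
  a_12 = 64/320 = 0.20, a_22 = 16/320 = 0.05, a_32 = 80/320 = 0.25
  a_13 = 42/140 = 0.30, a_23 = 14/140 = 0.10, a_33 = 14/140 = 0.10
I − A =
  [   1.00    -0.20    -0.30]
  [  -0.10     0.95    -0.10]
  [  -0.10    -0.25     0.90]
Cofactors of I−A, C_ij = (−1)^(i+j)·(minor ij) (rows/columns in the sector order above):
  C_11 = (0.95)(0.90) − (-0.10)(-0.25) = 0.8300
  C_12 = −[(-0.10)(0.90) − (-0.10)(-0.10)] = 0.1000
  C_13 = (-0.10)(-0.25) − (0.95)(-0.10) = 0.1200
  C_21 = −[(-0.20)(0.90) − (-0.30)(-0.25)] = 0.2550
  C_22 = (1.00)(0.90) − (-0.30)(-0.10) = 0.8700
  C_23 = −[(1.00)(-0.25) − (-0.20)(-0.10)] = 0.2700
  C_31 = (-0.20)(-0.10) − (-0.30)(0.95) = 0.3050
  C_32 = −[(1.00)(-0.10) − (-0.30)(-0.10)] = 0.1300
  C_33 = (1.00)(0.95) − (-0.20)(-0.10) = 0.9300
det(I−A) = Σ_j (I−A)_1j·C_1j = (1.00)(0.8300) + (-0.20)(0.1000) + (-0.30)(0.1200) = 0.7740
adj(I−A) = Cᵀ =
  [ 0.8300   0.2550   0.3050]
  [ 0.1000   0.8700   0.1300]
  [ 0.1200   0.2700   0.9300]
(I − A)⁻¹ = adj(I−A) / det(I−A) ≈
  [   1.0724     0.3295     0.3941]
  [   0.1292     1.1240     0.1680]
  [   0.1550     0.3488     1.2016]
Δx = (I − A)⁻¹ Δd with Δd having +80 in the Mining component and 0 elsewhere.
So Δx_2 = L_23 · (+80), where L_23 = adj(I−A)_23 / det(I−A) = 0.1300 / 0.7740.
Δx_2 = 0.1300 × (+80) / 0.7740 = 10.40 / 0.7740 ≈ 13.4.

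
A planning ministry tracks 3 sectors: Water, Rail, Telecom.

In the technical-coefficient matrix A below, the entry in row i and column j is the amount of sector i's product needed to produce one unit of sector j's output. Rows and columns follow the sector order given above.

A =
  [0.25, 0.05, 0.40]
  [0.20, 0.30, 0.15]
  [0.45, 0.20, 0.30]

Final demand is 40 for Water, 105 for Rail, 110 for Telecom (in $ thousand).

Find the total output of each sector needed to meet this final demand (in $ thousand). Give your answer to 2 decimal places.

x_W = 322.39, x_R = 341.08, x_T = 461.84

I − A =
  [   0.75    -0.05    -0.40]
  [  -0.20     0.70    -0.15]
  [  -0.45    -0.20     0.70]
Cofactors of I−A, C_ij = (−1)^(i+j)·(minor ij) (rows/columns in the sector order above):
  C_11 = (0.70)(0.70) − (-0.15)(-0.20) = 0.4600
  C_12 = −[(-0.20)(0.70) − (-0.15)(-0.45)] = 0.2075
  C_13 = (-0.20)(-0.20) − (0.70)(-0.45) = 0.3550
  C_21 = −[(-0.05)(0.70) − (-0.40)(-0.20)] = 0.1150
  C_22 = (0.75)(0.70) − (-0.40)(-0.45) = 0.3450
  C_23 = −[(0.75)(-0.20) − (-0.05)(-0.45)] = 0.1725
  C_31 = (-0.05)(-0.15) − (-0.40)(0.70) = 0.2875
  C_32 = −[(0.75)(-0.15) − (-0.40)(-0.20)] = 0.1925
  C_33 = (0.75)(0.70) − (-0.05)(-0.20) = 0.5150
det(I−A) = Σ_j (I−A)_1j·C_1j = (0.75)(0.4600) + (-0.05)(0.2075) + (-0.40)(0.3550) = 0.192625
adj(I−A) = Cᵀ =
  [ 0.4600   0.1150   0.2875]
  [ 0.2075   0.3450   0.1925]
  [ 0.3550   0.1725   0.5150]
(I − A)⁻¹ = adj(I−A) / det(I−A) ≈
  [   2.3881     0.5970     1.4925]
  [   1.0772     1.7910     0.9994]
  [   1.8430     0.8955     2.6736]
x = (I − A)⁻¹ d = adj(I−A)·d / det(I−A), with det(I−A) = 0.192625:
  x_W = (0.4600·40 + 0.1150·105 + 0.2875·110) / 0.192625 = 62.10 / 0.192625 ≈ 322.39
  x_R = (0.2075·40 + 0.3450·105 + 0.1925·110) / 0.192625 = 65.70 / 0.192625 ≈ 341.08
  x_T = (0.3550·40 + 0.1725·105 + 0.5150·110) / 0.192625 = 88.9625 / 0.192625 ≈ 461.84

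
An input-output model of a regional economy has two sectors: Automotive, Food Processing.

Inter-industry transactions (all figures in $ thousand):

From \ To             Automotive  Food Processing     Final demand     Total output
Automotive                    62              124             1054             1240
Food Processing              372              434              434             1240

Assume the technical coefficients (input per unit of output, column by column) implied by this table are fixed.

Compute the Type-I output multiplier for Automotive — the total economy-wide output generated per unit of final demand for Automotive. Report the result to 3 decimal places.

m_1 = 1.617

Technical coefficients a_ij = z_ij / X_j:
  a_11 = 62/1240 = 0.05, a_21 = 372/1240 = 0.30
  a_12 = 124/1240 = 0.10, a_22 = 434/1240 = 0.35
I − A =
  [   0.95    -0.10]
  [  -0.30     0.65]
det(I−A) = (0.95)(0.65) − (-0.10)(-0.30) = 0.5875
adj(I−A) = [[0.65, 0.10], [0.30, 0.95]]
(I − A)⁻¹ = adj(I−A) / det(I−A) ≈
  [   1.1064     0.1702]
  [   0.5106     1.6170]
The output multiplier for sector j is the column-j sum of the Leontief inverse (I − A)⁻¹ = adj(I−A) / det(I−A).
Column 1 of adj(I−A): (0.65, 0.30); det(I−A) = 0.5875.
m_1 = (0.65 + 0.30) / 0.5875 = 0.95 / 0.5875 ≈ 1.617.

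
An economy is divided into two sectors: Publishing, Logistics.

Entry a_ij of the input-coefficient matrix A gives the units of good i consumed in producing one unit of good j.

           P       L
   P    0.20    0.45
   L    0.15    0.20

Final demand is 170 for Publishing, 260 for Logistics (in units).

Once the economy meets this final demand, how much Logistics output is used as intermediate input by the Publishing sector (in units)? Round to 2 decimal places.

z_LP = 66.29

I − A =
  [   0.80    -0.45]
  [  -0.15     0.80]
det(I−A) = (0.80)(0.80) − (-0.45)(-0.15) = 0.5725
adj(I−A) = [[0.80, 0.45], [0.15, 0.80]]
(I − A)⁻¹ = adj(I−A) / det(I−A) ≈
  [   1.3974     0.7860]
  [   0.2620     1.3974]
First solve x = (I − A)⁻¹ d = adj(I−A)·d / det(I−A); in particular x_P = (0.80·170 + 0.45·260) / 0.5725 = 253.00 / 0.5725 ≈ 441.9214.
Intermediate flow from L to P: z_LP = a_LP · x_P = 0.15 × 253.00 / 0.5725 = 37.95 / 0.5725 ≈ 66.29.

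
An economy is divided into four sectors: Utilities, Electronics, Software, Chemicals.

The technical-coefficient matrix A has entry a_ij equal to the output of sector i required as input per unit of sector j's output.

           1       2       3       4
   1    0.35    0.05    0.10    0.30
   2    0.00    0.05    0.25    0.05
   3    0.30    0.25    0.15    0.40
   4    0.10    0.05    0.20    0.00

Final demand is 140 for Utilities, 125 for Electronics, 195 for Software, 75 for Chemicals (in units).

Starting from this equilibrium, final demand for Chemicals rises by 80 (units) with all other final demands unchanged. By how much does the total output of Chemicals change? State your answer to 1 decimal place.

I − A =
  [   0.65    -0.05    -0.10    -0.30]
  [   0.00     0.95    -0.25    -0.05]
  [  -0.30    -0.25     0.85    -0.40]
  [  -0.10    -0.05    -0.20     1.00]
Compute the cofactors C_ij = (−1)^(i+j)·(3×3 minor ij) of I−A; the adjugate is their transpose:
adj(I−A) = Cᵀ =
  [ 0.659375   0.093250   0.168500   0.269875]
  [ 0.092250   0.423000   0.162000   0.113625]
  [ 0.323500   0.189500   0.587125   0.341375]
  [ 0.135250   0.068375   0.142375   0.452000]
det(I−A) = Σ_j (I−A)_1j·C_1j = (0.65)(0.659375) + (-0.05)(0.092250) + (-0.10)(0.323500) + (-0.30)(0.135250) = 0.35105625
(I − A)⁻¹ = adj(I−A) / det(I−A) ≈
  [   1.8783     0.2656     0.4800     0.7688]
  [   0.2628     1.2049     0.4615     0.3237]
  [   0.9215     0.5398     1.6725     0.9724]
  [   0.3853     0.1948     0.4056     1.2875]
Δx = (I − A)⁻¹ Δd with Δd having +80 in the Chemicals component and 0 elsewhere.
So Δx_4 = L_44 · (+80), where L_44 = adj(I−A)_44 / det(I−A) = 0.452000 / 0.35105625.
Δx_4 = 0.452000 × (+80) / 0.35105625 = 36.16 / 0.35105625 ≈ 103.0.

Δx_4 = 103.0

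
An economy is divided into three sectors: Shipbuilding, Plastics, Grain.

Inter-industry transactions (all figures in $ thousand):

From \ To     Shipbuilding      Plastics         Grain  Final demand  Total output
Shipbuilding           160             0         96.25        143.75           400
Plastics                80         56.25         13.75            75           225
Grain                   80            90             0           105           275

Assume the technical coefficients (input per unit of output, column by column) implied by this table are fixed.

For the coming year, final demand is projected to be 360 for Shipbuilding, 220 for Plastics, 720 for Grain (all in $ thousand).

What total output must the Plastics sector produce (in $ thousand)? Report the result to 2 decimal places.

x_2 = 739.02

Technical coefficients a_ij = z_ij / X_j:
  a_11 = 160/400 = 0.40, a_21 = 80/400 = 0.20, a_31 = 80/400 = 0.20
  a_12 = 0/225 = 0.00, a_22 = 56.25/225 = 0.25, a_32 = 90/225 = 0.40
  a_13 = 96.25/275 = 0.35, a_23 = 13.75/275 = 0.05, a_33 = 0/275 = 0.00
I − A =
  [   0.60     0.00    -0.35]
  [  -0.20     0.75    -0.05]
  [  -0.20    -0.40     1.00]
Cofactors of I−A, C_ij = (−1)^(i+j)·(minor ij) (rows/columns in the sector order above):
  C_11 = (0.75)(1.00) − (-0.05)(-0.40) = 0.7300
  C_12 = −[(-0.20)(1.00) − (-0.05)(-0.20)] = 0.2100
  C_13 = (-0.20)(-0.40) − (0.75)(-0.20) = 0.2300
  C_21 = −[(0.00)(1.00) − (-0.35)(-0.40)] = 0.1400
  C_22 = (0.60)(1.00) − (-0.35)(-0.20) = 0.5300
  C_23 = −[(0.60)(-0.40) − (0.00)(-0.20)] = 0.2400
  C_31 = (0.00)(-0.05) − (-0.35)(0.75) = 0.2625
  C_32 = −[(0.60)(-0.05) − (-0.35)(-0.20)] = 0.1000
  C_33 = (0.60)(0.75) − (0.00)(-0.20) = 0.4500
det(I−A) = Σ_j (I−A)_1j·C_1j = (0.60)(0.7300) + (0.00)(0.2100) + (-0.35)(0.2300) = 0.3575
adj(I−A) = Cᵀ =
  [ 0.7300   0.1400   0.2625]
  [ 0.2100   0.5300   0.1000]
  [ 0.2300   0.2400   0.4500]
(I − A)⁻¹ = adj(I−A) / det(I−A) ≈
  [   2.0420     0.3916     0.7343]
  [   0.5874     1.4825     0.2797]
  [   0.6434     0.6713     1.2587]
x = (I − A)⁻¹ d = adj(I−A)·d / det(I−A), with det(I−A) = 0.3575:
  x_1 = (0.7300·360 + 0.1400·220 + 0.2625·720) / 0.3575 = 482.60 / 0.3575 ≈ 1349.93
  x_2 = (0.2100·360 + 0.5300·220 + 0.1000·720) / 0.3575 = 264.20 / 0.3575 ≈ 739.02
  x_3 = (0.2300·360 + 0.2400·220 + 0.4500·720) / 0.3575 = 459.60 / 0.3575 ≈ 1285.59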